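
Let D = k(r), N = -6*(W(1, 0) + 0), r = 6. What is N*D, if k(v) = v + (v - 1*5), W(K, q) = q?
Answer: 0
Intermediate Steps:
N = 0 (N = -6*(0 + 0) = -6*0 = 0)
k(v) = -5 + 2*v (k(v) = v + (v - 5) = v + (-5 + v) = -5 + 2*v)
D = 7 (D = -5 + 2*6 = -5 + 12 = 7)
N*D = 0*7 = 0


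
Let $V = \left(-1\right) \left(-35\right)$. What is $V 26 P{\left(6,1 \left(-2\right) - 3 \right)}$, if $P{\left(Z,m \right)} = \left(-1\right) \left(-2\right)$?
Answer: $1820$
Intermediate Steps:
$P{\left(Z,m \right)} = 2$
$V = 35$
$V 26 P{\left(6,1 \left(-2\right) - 3 \right)} = 35 \cdot 26 \cdot 2 = 910 \cdot 2 = 1820$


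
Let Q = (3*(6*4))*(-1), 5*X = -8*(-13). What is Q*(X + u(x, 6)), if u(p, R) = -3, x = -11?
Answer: -6408/5 ≈ -1281.6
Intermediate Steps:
X = 104/5 (X = (-8*(-13))/5 = (1/5)*104 = 104/5 ≈ 20.800)
Q = -72 (Q = (3*24)*(-1) = 72*(-1) = -72)
Q*(X + u(x, 6)) = -72*(104/5 - 3) = -72*89/5 = -6408/5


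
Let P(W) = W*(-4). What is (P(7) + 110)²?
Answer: 6724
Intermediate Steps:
P(W) = -4*W
(P(7) + 110)² = (-4*7 + 110)² = (-28 + 110)² = 82² = 6724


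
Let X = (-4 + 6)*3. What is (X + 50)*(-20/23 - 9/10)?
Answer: -11396/115 ≈ -99.096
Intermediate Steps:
X = 6 (X = 2*3 = 6)
(X + 50)*(-20/23 - 9/10) = (6 + 50)*(-20/23 - 9/10) = 56*(-20*1/23 - 9*⅒) = 56*(-20/23 - 9/10) = 56*(-407/230) = -11396/115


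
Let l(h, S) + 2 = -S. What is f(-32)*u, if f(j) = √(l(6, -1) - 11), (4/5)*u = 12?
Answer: 30*I*√3 ≈ 51.962*I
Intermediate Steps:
u = 15 (u = (5/4)*12 = 15)
l(h, S) = -2 - S
f(j) = 2*I*√3 (f(j) = √((-2 - 1*(-1)) - 11) = √((-2 + 1) - 11) = √(-1 - 11) = √(-12) = 2*I*√3)
f(-32)*u = (2*I*√3)*15 = 30*I*√3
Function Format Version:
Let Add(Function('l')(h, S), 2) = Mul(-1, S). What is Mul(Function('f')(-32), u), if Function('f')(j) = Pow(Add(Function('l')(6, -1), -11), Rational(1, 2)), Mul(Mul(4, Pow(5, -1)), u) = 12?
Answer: Mul(30, I, Pow(3, Rational(1, 2))) ≈ Mul(51.962, I)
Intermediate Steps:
u = 15 (u = Mul(Rational(5, 4), 12) = 15)
Function('l')(h, S) = Add(-2, Mul(-1, S))
Function('f')(j) = Mul(2, I, Pow(3, Rational(1, 2))) (Function('f')(j) = Pow(Add(Add(-2, Mul(-1, -1)), -11), Rational(1, 2)) = Pow(Add(Add(-2, 1), -11), Rational(1, 2)) = Pow(Add(-1, -11), Rational(1, 2)) = Pow(-12, Rational(1, 2)) = Mul(2, I, Pow(3, Rational(1, 2))))
Mul(Function('f')(-32), u) = Mul(Mul(2, I, Pow(3, Rational(1, 2))), 15) = Mul(30, I, Pow(3, Rational(1, 2)))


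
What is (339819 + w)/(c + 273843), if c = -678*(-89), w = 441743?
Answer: 781562/334185 ≈ 2.3387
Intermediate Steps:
c = 60342
(339819 + w)/(c + 273843) = (339819 + 441743)/(60342 + 273843) = 781562/334185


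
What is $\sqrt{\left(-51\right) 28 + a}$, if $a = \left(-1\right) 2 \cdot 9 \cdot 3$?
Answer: $i \sqrt{1482} \approx 38.497 i$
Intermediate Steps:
$a = -54$ ($a = \left(-2\right) 9 \cdot 3 = \left(-18\right) 3 = -54$)
$\sqrt{\left(-51\right) 28 + a} = \sqrt{\left(-51\right) 28 - 54} = \sqrt{-1428 - 54} = \sqrt{-1482} = i \sqrt{1482}$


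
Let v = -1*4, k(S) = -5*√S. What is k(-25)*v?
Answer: 100*I ≈ 100.0*I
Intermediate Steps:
v = -4
k(-25)*v = -25*I*(-4) = 100*I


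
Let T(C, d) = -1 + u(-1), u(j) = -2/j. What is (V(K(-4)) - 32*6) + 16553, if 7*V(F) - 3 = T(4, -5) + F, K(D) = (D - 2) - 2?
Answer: 114523/7 ≈ 16360.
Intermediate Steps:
K(D) = -4 + D (K(D) = (-2 + D) - 2 = -4 + D)
T(C, d) = 1 (T(C, d) = -1 - 2/(-1) = -1 - 2*(-1) = -1 + 2 = 1)
V(F) = 4/7 + F/7 (V(F) = 3/7 + (1 + F)/7 = 3/7 + (1/7 + F/7) = 4/7 + F/7)
(V(K(-4)) - 32*6) + 16553 = ((4/7 + (-4 - 4)/7) - 32*6) + 16553 = ((4/7 + (1/7)*(-8)) - 192) + 16553 = ((4/7 - 8/7) - 192) + 16553 = (-4/7 - 192) + 16553 = -1348/7 + 16553 = 114523/7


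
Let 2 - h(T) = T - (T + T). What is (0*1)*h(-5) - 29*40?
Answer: -1160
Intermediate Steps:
h(T) = 2 + T (h(T) = 2 - (T - (T + T)) = 2 - (T - 2*T) = 2 - (-1)*T = 2 + T)
(0*1)*h(-5) - 29*40 = (0*1)*(2 - 5) - 29*40 = 0*(-3) - 1160 = 0 - 1160 = -1160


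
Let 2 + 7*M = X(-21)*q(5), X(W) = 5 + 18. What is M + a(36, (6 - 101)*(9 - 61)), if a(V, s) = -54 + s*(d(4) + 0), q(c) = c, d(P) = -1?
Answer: -34845/7 ≈ -4977.9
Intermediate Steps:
a(V, s) = -54 - s (a(V, s) = -54 + s*(-1 + 0) = -54 + s*(-1) = -54 - s)
X(W) = 23
M = 113/7 (M = -2/7 + (23*5)/7 = -2/7 + (1/7)*115 = -2/7 + 115/7 = 113/7 ≈ 16.143)
M + a(36, (6 - 101)*(9 - 61)) = 113/7 + (-54 - (6 - 101)*(9 - 61)) = 113/7 + (-54 - (-95)*(-52)) = 113/7 + (-54 - 1*4940) = 113/7 + (-54 - 4940) = 113/7 - 4994 = -34845/7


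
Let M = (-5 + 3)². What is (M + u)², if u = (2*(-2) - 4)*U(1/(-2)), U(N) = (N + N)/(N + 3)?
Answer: 1296/25 ≈ 51.840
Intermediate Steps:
U(N) = 2*N/(3 + N) (U(N) = (2*N)/(3 + N) = 2*N/(3 + N))
u = 16/5 (u = (2*(-2) - 4)*(2/(-2*(3 + 1/(-2)))) = (-4 - 4)*(2*(-½)/(3 - ½)) = -16*(-1)/(2*5/2) = -16*(-1)*2/(2*5) = -8*(-⅖) = 16/5 ≈ 3.2000)
M = 4 (M = (-2)² = 4)
(M + u)² = (4 + 16/5)² = (36/5)² = 1296/25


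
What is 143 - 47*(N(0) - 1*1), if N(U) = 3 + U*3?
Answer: 49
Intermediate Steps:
N(U) = 3 + 3*U
143 - 47*(N(0) - 1*1) = 143 - 47*((3 + 3*0) - 1*1) = 143 - 47*((3 + 0) - 1) = 143 - 47*(3 - 1) = 143 - 47*2 = 143 - 94 = 49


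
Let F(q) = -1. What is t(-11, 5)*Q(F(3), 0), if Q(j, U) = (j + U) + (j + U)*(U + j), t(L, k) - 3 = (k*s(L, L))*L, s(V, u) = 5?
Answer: 0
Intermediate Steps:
t(L, k) = 3 + 5*L*k (t(L, k) = 3 + (k*5)*L = 3 + (5*k)*L = 3 + 5*L*k)
Q(j, U) = U + j + (U + j)² (Q(j, U) = (U + j) + (U + j)*(U + j) = (U + j) + (U + j)² = U + j + (U + j)²)
t(-11, 5)*Q(F(3), 0) = (3 + 5*(-11)*5)*(0 - 1 + (0 - 1)²) = (3 - 275)*(0 - 1 + (-1)²) = -272*(0 - 1 + 1) = -272*0 = 0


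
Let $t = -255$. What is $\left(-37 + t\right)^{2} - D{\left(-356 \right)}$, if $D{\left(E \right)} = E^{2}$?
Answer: $-41472$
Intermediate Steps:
$\left(-37 + t\right)^{2} - D{\left(-356 \right)} = \left(-37 - 255\right)^{2} - \left(-356\right)^{2} = \left(-292\right)^{2} - 126736 = 85264 - 126736 = -41472$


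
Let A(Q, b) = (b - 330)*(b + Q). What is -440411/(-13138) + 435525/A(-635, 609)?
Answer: -210598838/7941921 ≈ -26.517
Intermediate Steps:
A(Q, b) = (-330 + b)*(Q + b)
-440411/(-13138) + 435525/A(-635, 609) = -440411/(-13138) + 435525/(609**2 - 330*(-635) - 330*609 - 635*609) = -440411*(-1/13138) + 435525/(370881 + 209550 - 200970 - 386715) = 440411/13138 + 435525/(-7254) = 440411/13138 + 435525*(-1/7254) = 440411/13138 - 145175/2418 = -210598838/7941921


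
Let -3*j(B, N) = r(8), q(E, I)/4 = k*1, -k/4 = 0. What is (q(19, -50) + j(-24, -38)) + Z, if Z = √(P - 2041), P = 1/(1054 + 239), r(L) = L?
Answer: -8/3 + 394*I*√21981/1293 ≈ -2.6667 + 45.177*I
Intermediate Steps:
k = 0 (k = -4*0 = 0)
q(E, I) = 0 (q(E, I) = 4*(0*1) = 4*0 = 0)
j(B, N) = -8/3 (j(B, N) = -⅓*8 = -8/3)
P = 1/1293 ≈ 0.00077340
Z = 394*I*√21981/1293 (Z = √(1/1293 - 2041) = √(-2639012/1293) = 394*I*√21981/1293 ≈ 45.177*I)
(q(19, -50) + j(-24, -38)) + Z = (0 - 8/3) + 394*I*√21981/1293 = -8/3 + 394*I*√21981/1293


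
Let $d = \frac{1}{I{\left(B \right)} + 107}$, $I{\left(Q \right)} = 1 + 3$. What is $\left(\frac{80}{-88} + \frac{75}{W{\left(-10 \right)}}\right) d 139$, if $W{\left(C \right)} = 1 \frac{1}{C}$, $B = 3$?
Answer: $- \frac{1148140}{1221} \approx -940.33$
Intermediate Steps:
$W{\left(C \right)} = \frac{1}{C}$
$I{\left(Q \right)} = 4$
$d = \frac{1}{111}$ ($d = \frac{1}{4 + 107} = \frac{1}{111} \approx 0.009009$)
$\left(\frac{80}{-88} + \frac{75}{W{\left(-10 \right)}}\right) d 139 = \left(\frac{80}{-88} + \frac{75}{\frac{1}{-10}}\right) \frac{1}{111} \cdot 139 = \left(80 \left(- \frac{1}{88}\right) + \frac{75}{- \frac{1}{10}}\right) \frac{1}{111} \cdot 139 = \left(- \frac{10}{11} + 75 \left(-10\right)\right) \frac{1}{111} \cdot 139 = \left(- \frac{10}{11} - 750\right) \frac{1}{111} \cdot 139 = \left(- \frac{8260}{11}\right) \frac{1}{111} \cdot 139 = \left(- \frac{8260}{1221}\right) 139 = - \frac{1148140}{1221}$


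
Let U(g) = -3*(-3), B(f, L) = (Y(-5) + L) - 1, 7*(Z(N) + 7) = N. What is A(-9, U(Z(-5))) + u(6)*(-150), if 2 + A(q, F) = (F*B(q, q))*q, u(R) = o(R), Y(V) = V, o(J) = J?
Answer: 313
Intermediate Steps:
Z(N) = -7 + N/7
u(R) = R
B(f, L) = -6 + L (B(f, L) = (-5 + L) - 1 = -6 + L)
U(g) = 9
A(q, F) = -2 + F*q*(-6 + q) (A(q, F) = -2 + (F*(-6 + q))*q = -2 + F*q*(-6 + q))
A(-9, U(Z(-5))) + u(6)*(-150) = (-2 + 9*(-9)*(-6 - 9)) + 6*(-150) = (-2 + 9*(-9)*(-15)) - 900 = (-2 + 1215) - 900 = 1213 - 900 = 313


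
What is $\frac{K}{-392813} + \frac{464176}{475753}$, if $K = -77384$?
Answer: $\frac{219150037240}{186881963189} \approx 1.1727$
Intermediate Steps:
$\frac{K}{-392813} + \frac{464176}{475753} = - \frac{77384}{-392813} + \frac{464176}{475753} = \left(-77384\right) \left(- \frac{1}{392813}\right) + 464176 \cdot \frac{1}{475753} = \frac{77384}{392813} + \frac{464176}{475753} = \frac{219150037240}{186881963189}$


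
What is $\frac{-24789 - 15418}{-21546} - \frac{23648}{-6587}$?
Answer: $\frac{15803333}{2896398} \approx 5.4562$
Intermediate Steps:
$\frac{-24789 - 15418}{-21546} - \frac{23648}{-6587} = \left(-24789 - 15418\right) \left(- \frac{1}{21546}\right) - - \frac{23648}{6587} = \left(-40207\right) \left(- \frac{1}{21546}\right) + \frac{23648}{6587} = \frac{40207}{21546} + \frac{23648}{6587} = \frac{15803333}{2896398}$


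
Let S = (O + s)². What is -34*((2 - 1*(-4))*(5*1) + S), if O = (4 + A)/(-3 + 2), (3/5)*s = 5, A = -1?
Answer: -17884/9 ≈ -1987.1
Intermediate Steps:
s = 25/3 (s = (5/3)*5 = 25/3 ≈ 8.3333)
O = -3 (O = (4 - 1)/(-3 + 2) = 3/(-1) = 3*(-1) = -3)
S = 256/9 (S = (-3 + 25/3)² = (16/3)² = 256/9 ≈ 28.444)
-34*((2 - 1*(-4))*(5*1) + S) = -34*((2 - 1*(-4))*(5*1) + 256/9) = -34*((2 + 4)*5 + 256/9) = -34*(6*5 + 256/9) = -34*(30 + 256/9) = -34*526/9 = -17884/9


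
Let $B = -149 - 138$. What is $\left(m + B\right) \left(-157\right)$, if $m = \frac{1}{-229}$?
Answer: $\frac{10318668}{229} \approx 45060.0$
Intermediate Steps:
$m = - \frac{1}{229} \approx -0.0043668$
$B = -287$ ($B = -149 - 138 = -287$)
$\left(m + B\right) \left(-157\right) = \left(- \frac{1}{229} - 287\right) \left(-157\right) = \left(- \frac{65724}{229}\right) \left(-157\right) = \frac{10318668}{229}$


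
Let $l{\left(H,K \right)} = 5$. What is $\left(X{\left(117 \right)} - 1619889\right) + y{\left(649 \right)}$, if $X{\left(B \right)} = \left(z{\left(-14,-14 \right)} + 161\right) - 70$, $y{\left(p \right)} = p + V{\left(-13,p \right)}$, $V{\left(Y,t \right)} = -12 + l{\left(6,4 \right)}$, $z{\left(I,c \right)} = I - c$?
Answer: $-1619156$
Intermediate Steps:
$V{\left(Y,t \right)} = -7$ ($V{\left(Y,t \right)} = -12 + 5 = -7$)
$y{\left(p \right)} = -7 + p$ ($y{\left(p \right)} = p - 7 = -7 + p$)
$X{\left(B \right)} = 91$ ($X{\left(B \right)} = \left(\left(-14 - -14\right) + 161\right) - 70 = \left(\left(-14 + 14\right) + 161\right) - 70 = \left(0 + 161\right) - 70 = 161 - 70 = 91$)
$\left(X{\left(117 \right)} - 1619889\right) + y{\left(649 \right)} = \left(91 - 1619889\right) + \left(-7 + 649\right) = \left(91 - 1619889\right) + 642 = -1619798 + 642 = -1619156$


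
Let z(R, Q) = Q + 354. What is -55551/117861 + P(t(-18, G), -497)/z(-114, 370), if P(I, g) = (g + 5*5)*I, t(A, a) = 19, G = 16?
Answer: -91433031/7110947 ≈ -12.858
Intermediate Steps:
z(R, Q) = 354 + Q
P(I, g) = I*(25 + g) (P(I, g) = (g + 25)*I = (25 + g)*I = I*(25 + g))
-55551/117861 + P(t(-18, G), -497)/z(-114, 370) = -55551/117861 + (19*(25 - 497))/(354 + 370) = -55551*1/117861 + (19*(-472))/724 = -18517/39287 - 8968*1/724 = -18517/39287 - 2242/181 = -91433031/7110947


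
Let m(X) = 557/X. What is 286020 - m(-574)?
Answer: 164176037/574 ≈ 2.8602e+5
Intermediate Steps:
286020 - m(-574) = 286020 - 557/(-574) = 286020 - 557*(-1)/574 = 286020 - 1*(-557/574) = 286020 + 557/574 = 164176037/574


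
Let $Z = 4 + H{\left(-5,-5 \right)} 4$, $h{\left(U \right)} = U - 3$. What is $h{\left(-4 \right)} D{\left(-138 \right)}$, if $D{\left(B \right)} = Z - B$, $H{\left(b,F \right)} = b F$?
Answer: $-1694$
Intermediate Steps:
$h{\left(U \right)} = -3 + U$
$H{\left(b,F \right)} = F b$
$Z = 104$ ($Z = 4 + \left(-5\right) \left(-5\right) 4 = 4 + 25 \cdot 4 = 4 + 100 = 104$)
$D{\left(B \right)} = 104 - B$
$h{\left(-4 \right)} D{\left(-138 \right)} = \left(-3 - 4\right) \left(104 - -138\right) = - 7 \left(104 + 138\right) = \left(-7\right) 242 = -1694$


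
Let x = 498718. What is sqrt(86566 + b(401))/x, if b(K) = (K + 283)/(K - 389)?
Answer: 29*sqrt(103)/498718 ≈ 0.00059015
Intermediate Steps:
b(K) = (283 + K)/(-389 + K)
sqrt(86566 + b(401))/x = sqrt(86566 + (283 + 401)/(-389 + 401))/498718 = sqrt(86566 + 684/12)*(1/498718) = sqrt(86566 + (1/12)*684)*(1/498718) = sqrt(86566 + 57)*(1/498718) = sqrt(86623)*(1/498718) = (29*sqrt(103))*(1/498718) = 29*sqrt(103)/498718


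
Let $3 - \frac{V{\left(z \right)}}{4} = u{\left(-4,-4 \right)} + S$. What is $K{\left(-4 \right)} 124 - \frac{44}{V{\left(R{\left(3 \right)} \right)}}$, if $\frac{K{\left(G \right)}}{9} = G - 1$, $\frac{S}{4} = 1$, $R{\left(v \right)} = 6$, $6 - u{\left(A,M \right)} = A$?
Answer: $-5579$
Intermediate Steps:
$u{\left(A,M \right)} = 6 - A$
$S = 4$ ($S = 4 \cdot 1 = 4$)
$V{\left(z \right)} = -44$ ($V{\left(z \right)} = 12 - 4 \left(\left(6 - -4\right) + 4\right) = 12 - 4 \left(\left(6 + 4\right) + 4\right) = 12 - 4 \left(10 + 4\right) = 12 - 56 = -44$)
$K{\left(G \right)} = -9 + 9 G$ ($K{\left(G \right)} = 9 \left(G - 1\right) = 9 \left(-1 + G\right) = -9 + 9 G$)
$K{\left(-4 \right)} 124 - \frac{44}{V{\left(R{\left(3 \right)} \right)}} = \left(-9 + 9 \left(-4\right)\right) 124 - \frac{44}{-44} = \left(-9 - 36\right) 124 - -1 = \left(-45\right) 124 + 1 = -5580 + 1 = -5579$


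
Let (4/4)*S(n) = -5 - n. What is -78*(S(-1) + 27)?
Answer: -1794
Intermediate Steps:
S(n) = -5 - n
-78*(S(-1) + 27) = -78*((-5 - 1*(-1)) + 27) = -78*((-5 + 1) + 27) = -78*(-4 + 27) = -78*23 = -1794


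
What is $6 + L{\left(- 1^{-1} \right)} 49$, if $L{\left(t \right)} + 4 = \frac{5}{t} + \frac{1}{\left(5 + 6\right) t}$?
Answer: $- \frac{4834}{11} \approx -439.45$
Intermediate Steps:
$L{\left(t \right)} = -4 + \frac{56}{11 t}$ ($L{\left(t \right)} = -4 + \left(\frac{5}{t} + \frac{1}{\left(5 + 6\right) t}\right) = -4 + \left(\frac{5}{t} + \frac{1}{11 t}\right) = -4 + \frac{56}{11 t}$)
$6 + L{\left(- 1^{-1} \right)} 49 = 6 + \left(-4 + \frac{56}{11 \left(- 1^{-1}\right)}\right) 49 = 6 + \left(-4 + \frac{56}{11 \left(\left(-1\right) 1\right)}\right) 49 = 6 + \left(-4 + \frac{56}{11 \left(-1\right)}\right) 49 = 6 + \left(-4 + \frac{56}{11} \left(-1\right)\right) 49 = 6 + \left(-4 - \frac{56}{11}\right) 49 = 6 - \frac{4900}{11} = - \frac{4834}{11}$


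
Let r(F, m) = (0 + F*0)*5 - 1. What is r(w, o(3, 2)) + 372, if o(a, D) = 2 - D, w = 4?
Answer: 371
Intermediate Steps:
r(F, m) = -1 (r(F, m) = (0 + 0)*5 - 1 = 0*5 - 1 = 0 - 1 = -1)
r(w, o(3, 2)) + 372 = -1 + 372 = 371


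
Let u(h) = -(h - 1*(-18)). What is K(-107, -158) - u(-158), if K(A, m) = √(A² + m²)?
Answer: -140 + √36413 ≈ 50.822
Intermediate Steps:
u(h) = -18 - h (u(h) = -(h + 18) = -(18 + h) = -18 - h)
K(-107, -158) - u(-158) = √((-107)² + (-158)²) - (-18 - 1*(-158)) = √(11449 + 24964) - (-18 + 158) = √36413 - 1*140 = √36413 - 140 = -140 + √36413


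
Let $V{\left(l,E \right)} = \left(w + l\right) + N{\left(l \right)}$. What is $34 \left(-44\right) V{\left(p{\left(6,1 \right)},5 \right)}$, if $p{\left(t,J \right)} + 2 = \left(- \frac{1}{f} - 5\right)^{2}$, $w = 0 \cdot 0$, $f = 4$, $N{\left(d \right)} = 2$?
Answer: $- \frac{82467}{2} \approx -41234.0$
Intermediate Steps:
$w = 0$
$p{\left(t,J \right)} = \frac{409}{16}$ ($p{\left(t,J \right)} = -2 + \left(- \frac{1}{4} - 5\right)^{2} = -2 + \left(- \frac{21}{4}\right)^{2} = -2 + \frac{441}{16} = \frac{409}{16}$)
$V{\left(l,E \right)} = 2 + l$ ($V{\left(l,E \right)} = \left(0 + l\right) + 2 = l + 2 = 2 + l$)
$34 \left(-44\right) V{\left(p{\left(6,1 \right)},5 \right)} = 34 \left(-44\right) \left(2 + \frac{409}{16}\right) = \left(-1496\right) \frac{441}{16} = - \frac{82467}{2}$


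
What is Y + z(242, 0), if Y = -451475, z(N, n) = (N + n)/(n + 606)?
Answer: -136796804/303 ≈ -4.5147e+5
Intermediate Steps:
z(N, n) = (N + n)/(606 + n)
Y + z(242, 0) = -451475 + (242 + 0)/(606 + 0) = -451475 + 242/606 = -451475 + (1/606)*242 = -451475 + 121/303 = -136796804/303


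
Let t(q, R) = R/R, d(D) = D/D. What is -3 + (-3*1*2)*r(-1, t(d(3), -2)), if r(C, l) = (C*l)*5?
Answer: 27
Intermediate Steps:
d(D) = 1
t(q, R) = 1
r(C, l) = 5*C*l
-3 + (-3*1*2)*r(-1, t(d(3), -2)) = -3 + (-3*1*2)*(5*(-1)*1) = -3 - 3*2*(-5) = -3 - 6*(-5) = -3 + 30 = 27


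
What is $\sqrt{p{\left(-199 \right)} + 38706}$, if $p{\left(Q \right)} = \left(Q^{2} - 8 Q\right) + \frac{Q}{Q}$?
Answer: $10 \sqrt{799} \approx 282.67$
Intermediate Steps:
$p{\left(Q \right)} = 1 + Q^{2} - 8 Q$ ($p{\left(Q \right)} = \left(Q^{2} - 8 Q\right) + 1 = 1 + Q^{2} - 8 Q$)
$\sqrt{p{\left(-199 \right)} + 38706} = \sqrt{\left(1 + \left(-199\right)^{2} - -1592\right) + 38706} = \sqrt{\left(1 + 39601 + 1592\right) + 38706} = \sqrt{41194 + 38706} = \sqrt{79900} = 10 \sqrt{799}$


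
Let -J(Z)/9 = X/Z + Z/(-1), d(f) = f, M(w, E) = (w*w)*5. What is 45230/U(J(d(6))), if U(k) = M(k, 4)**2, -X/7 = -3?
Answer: 144736/20503125 ≈ 0.0070592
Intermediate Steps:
X = 21 (X = -7*(-3) = 21)
M(w, E) = 5*w**2 (M(w, E) = w**2*5 = 5*w**2)
J(Z) = -189/Z + 9*Z (J(Z) = -9*(21/Z + Z/(-1)) = -9*(21/Z + Z*(-1)) = -9*(21/Z - Z) = -9*(-Z + 21/Z) = -189/Z + 9*Z)
U(k) = 25*k**4 (U(k) = (5*k**2)**2 = 25*k**4)
45230/U(J(d(6))) = 45230/((25*(-189/6 + 9*6)**4)) = 45230/((25*(-189*1/6 + 54)**4)) = 45230/((25*(-63/2 + 54)**4)) = 45230/((25*(45/2)**4)) = 45230/((25*(4100625/16))) = 45230/(102515625/16) = 45230*(16/102515625) = 144736/20503125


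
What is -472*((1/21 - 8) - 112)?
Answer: 1188968/21 ≈ 56618.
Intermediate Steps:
-472*((1/21 - 8) - 112) = -472*(-167/21 - 112) = -472*(-2519/21) = 1188968/21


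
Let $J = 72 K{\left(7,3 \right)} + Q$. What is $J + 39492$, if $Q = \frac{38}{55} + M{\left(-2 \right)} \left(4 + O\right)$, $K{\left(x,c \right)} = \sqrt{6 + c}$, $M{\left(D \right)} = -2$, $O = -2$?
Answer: $\frac{2183758}{55} \approx 39705.0$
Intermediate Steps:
$Q = - \frac{182}{55}$ ($Q = \frac{38}{55} - 2 \left(4 - 2\right) = 38 \cdot \frac{1}{55} - 4 = \frac{38}{55} - 4 = - \frac{182}{55} \approx -3.3091$)
$J = \frac{11698}{55}$ ($J = 72 \sqrt{6 + 3} - \frac{182}{55} = 72 \sqrt{9} - \frac{182}{55} = 72 \cdot 3 - \frac{182}{55} = 216 - \frac{182}{55} = \frac{11698}{55} \approx 212.69$)
$J + 39492 = \frac{11698}{55} + 39492 = \frac{2183758}{55}$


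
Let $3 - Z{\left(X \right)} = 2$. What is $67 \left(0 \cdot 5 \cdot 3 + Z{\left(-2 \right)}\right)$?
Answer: $67$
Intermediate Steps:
$Z{\left(X \right)} = 1$ ($Z{\left(X \right)} = 3 - 2 = 1$)
$67 \left(0 \cdot 5 \cdot 3 + Z{\left(-2 \right)}\right) = 67 \left(0 \cdot 5 \cdot 3 + 1\right) = 67 \left(0 \cdot 15 + 1\right) = 67 \left(0 + 1\right) = 67 \cdot 1 = 67$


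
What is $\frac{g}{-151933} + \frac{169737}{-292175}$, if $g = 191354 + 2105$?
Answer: $- \frac{2838363274}{1530724975} \approx -1.8543$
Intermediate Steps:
$g = 193459$
$\frac{g}{-151933} + \frac{169737}{-292175} = \frac{193459}{-151933} + \frac{169737}{-292175} = 193459 \left(- \frac{1}{151933}\right) + 169737 \left(- \frac{1}{292175}\right) = - \frac{193459}{151933} - \frac{5853}{10075} = - \frac{2838363274}{1530724975}$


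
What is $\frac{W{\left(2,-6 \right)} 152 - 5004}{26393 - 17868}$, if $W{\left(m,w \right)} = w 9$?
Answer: $- \frac{13212}{8525} \approx -1.5498$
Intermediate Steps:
$W{\left(m,w \right)} = 9 w$
$\frac{W{\left(2,-6 \right)} 152 - 5004}{26393 - 17868} = \frac{9 \left(-6\right) 152 - 5004}{26393 - 17868} = \frac{\left(-54\right) 152 - 5004}{8525} = \left(-8208 - 5004\right) \frac{1}{8525} = \left(-13212\right) \frac{1}{8525} = - \frac{13212}{8525}$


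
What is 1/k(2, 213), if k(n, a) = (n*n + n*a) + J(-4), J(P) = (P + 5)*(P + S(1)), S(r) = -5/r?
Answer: 1/421 ≈ 0.0023753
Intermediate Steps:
J(P) = (-5 + P)*(5 + P) (J(P) = (P + 5)*(P - 5/1) = (5 + P)*(P - 5*1) = (5 + P)*(P - 5) = (5 + P)*(-5 + P) = (-5 + P)*(5 + P))
k(n, a) = -9 + n² + a*n (k(n, a) = (n*n + n*a) + (-25 + (-4)²) = (n² + a*n) + (-25 + 16) = (n² + a*n) - 9 = -9 + n² + a*n)
1/k(2, 213) = 1/(-9 + 2² + 213*2) = 1/(-9 + 4 + 426) = 1/421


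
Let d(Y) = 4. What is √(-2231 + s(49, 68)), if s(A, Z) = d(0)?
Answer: I*√2227 ≈ 47.191*I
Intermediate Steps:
s(A, Z) = 4
√(-2231 + s(49, 68)) = √(-2231 + 4) = √(-2227) = I*√2227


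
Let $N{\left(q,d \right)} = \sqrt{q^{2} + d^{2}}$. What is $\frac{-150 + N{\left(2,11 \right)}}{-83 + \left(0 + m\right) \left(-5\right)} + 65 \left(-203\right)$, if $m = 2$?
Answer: $- \frac{408995}{31} - \frac{5 \sqrt{5}}{93} \approx -13194.0$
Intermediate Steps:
$N{\left(q,d \right)} = \sqrt{d^{2} + q^{2}}$
$\frac{-150 + N{\left(2,11 \right)}}{-83 + \left(0 + m\right) \left(-5\right)} + 65 \left(-203\right) = \frac{-150 + \sqrt{11^{2} + 2^{2}}}{-83 + \left(0 + 2\right) \left(-5\right)} + 65 \left(-203\right) = \frac{-150 + \sqrt{121 + 4}}{-83 + 2 \left(-5\right)} - 13195 = \frac{-150 + \sqrt{125}}{-83 - 10} - 13195 = \frac{-150 + 5 \sqrt{5}}{-93} - 13195 = \left(-150 + 5 \sqrt{5}\right) \left(- \frac{1}{93}\right) - 13195 = \left(\frac{50}{31} - \frac{5 \sqrt{5}}{93}\right) - 13195 = - \frac{408995}{31} - \frac{5 \sqrt{5}}{93}$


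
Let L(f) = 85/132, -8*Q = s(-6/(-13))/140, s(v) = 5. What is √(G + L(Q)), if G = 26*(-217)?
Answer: I*√24573747/66 ≈ 75.109*I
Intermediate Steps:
Q = -1/224 (Q = -5/(8*140) = -⅛*1/28 = -1/224 ≈ -0.0044643)
L(f) = 85/132 (L(f) = 85*(1/132) = 85/132)
G = -5642
√(G + L(Q)) = √(-5642 + 85/132) = √(-744659/132) = I*√24573747/66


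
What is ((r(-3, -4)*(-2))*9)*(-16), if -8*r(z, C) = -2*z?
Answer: -216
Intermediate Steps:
r(z, C) = z/4 (r(z, C) = -(-1)*z/4 = z/4)
((r(-3, -4)*(-2))*9)*(-16) = ((((1/4)*(-3))*(-2))*9)*(-16) = (-3/4*(-2)*9)*(-16) = ((3/2)*9)*(-16) = (27/2)*(-16) = -216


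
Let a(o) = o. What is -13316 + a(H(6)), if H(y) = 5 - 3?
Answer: -13314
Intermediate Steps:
H(y) = 2
-13316 + a(H(6)) = -13316 + 2 = -13314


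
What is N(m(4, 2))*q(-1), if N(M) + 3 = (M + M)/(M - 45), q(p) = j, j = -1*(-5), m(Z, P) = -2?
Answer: -685/47 ≈ -14.574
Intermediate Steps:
j = 5
q(p) = 5
N(M) = -3 + 2*M/(-45 + M) (N(M) = -3 + (M + M)/(M - 45) = -3 + (2*M)/(-45 + M) = -3 + 2*M/(-45 + M))
N(m(4, 2))*q(-1) = ((135 - 1*(-2))/(-45 - 2))*5 = ((135 + 2)/(-47))*5 = -1/47*137*5 = -137/47*5 = -685/47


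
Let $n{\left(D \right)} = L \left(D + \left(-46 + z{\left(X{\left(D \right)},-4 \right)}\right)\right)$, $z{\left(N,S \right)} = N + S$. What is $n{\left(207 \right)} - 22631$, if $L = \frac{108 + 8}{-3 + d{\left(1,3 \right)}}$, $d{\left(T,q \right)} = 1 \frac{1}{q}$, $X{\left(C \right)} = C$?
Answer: $-38465$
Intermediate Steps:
$d{\left(T,q \right)} = \frac{1}{q}$
$L = - \frac{87}{2}$ ($L = \frac{108 + 8}{-3 + \frac{1}{3}} = \frac{116}{-3 + \frac{1}{3}} = \frac{116}{- \frac{8}{3}} = 116 \left(- \frac{3}{8}\right) = - \frac{87}{2} \approx -43.5$)
$n{\left(D \right)} = 2175 - 87 D$ ($n{\left(D \right)} = - \frac{87 \left(D + \left(-46 + \left(D - 4\right)\right)\right)}{2} = - \frac{87 \left(D + \left(-46 + \left(-4 + D\right)\right)\right)}{2} = - \frac{87 \left(D + \left(-50 + D\right)\right)}{2} = - \frac{87 \left(-50 + 2 D\right)}{2} = 2175 - 87 D$)
$n{\left(207 \right)} - 22631 = \left(2175 - 18009\right) - 22631 = -15834 - 22631 = -38465$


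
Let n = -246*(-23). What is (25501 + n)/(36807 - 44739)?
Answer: -31159/7932 ≈ -3.9283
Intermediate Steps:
n = 5658
(25501 + n)/(36807 - 44739) = (25501 + 5658)/(36807 - 44739) = 31159/(-7932) = 31159*(-1/7932) = -31159/7932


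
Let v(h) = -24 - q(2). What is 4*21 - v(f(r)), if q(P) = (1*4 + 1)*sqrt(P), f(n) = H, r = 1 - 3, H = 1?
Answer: 108 + 5*sqrt(2) ≈ 115.07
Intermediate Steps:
r = -2
f(n) = 1
q(P) = 5*sqrt(P) (q(P) = (4 + 1)*sqrt(P) = 5*sqrt(P))
v(h) = -24 - 5*sqrt(2)
4*21 - v(f(r)) = 4*21 - (-24 - 5*sqrt(2)) = 84 + (24 + 5*sqrt(2)) = 108 + 5*sqrt(2)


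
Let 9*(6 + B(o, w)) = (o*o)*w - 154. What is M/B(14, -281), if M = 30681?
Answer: -92043/18428 ≈ -4.9947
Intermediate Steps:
B(o, w) = -208/9 + w*o²/9 (B(o, w) = -6 + ((o*o)*w - 154)/9 = -6 + (o²*w - 154)/9 = -6 + (w*o² - 154)/9 = -6 + (-154 + w*o²)/9 = -6 + (-154/9 + w*o²/9) = -208/9 + w*o²/9)
M/B(14, -281) = 30681/(-208/9 + (⅑)*(-281)*14²) = 30681/(-208/9 + (⅑)*(-281)*196) = 30681/(-208/9 - 55076/9) = 30681/(-18428/3) = 30681*(-3/18428) = -92043/18428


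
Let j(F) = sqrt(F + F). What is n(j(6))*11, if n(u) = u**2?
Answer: 132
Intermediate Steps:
j(F) = sqrt(2)*sqrt(F) (j(F) = sqrt(2*F) = sqrt(2)*sqrt(F))
n(j(6))*11 = (sqrt(2)*sqrt(6))**2*11 = (2*sqrt(3))**2*11 = 12*11 = 132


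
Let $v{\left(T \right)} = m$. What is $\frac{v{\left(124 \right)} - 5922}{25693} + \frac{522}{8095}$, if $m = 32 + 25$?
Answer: $- \frac{34065429}{207984835} \approx -0.16379$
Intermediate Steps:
$m = 57$
$v{\left(T \right)} = 57$
$\frac{v{\left(124 \right)} - 5922}{25693} + \frac{522}{8095} = \frac{57 - 5922}{25693} + \frac{522}{8095} = \left(-5865\right) \frac{1}{25693} + 522 \cdot \frac{1}{8095} = - \frac{5865}{25693} + \frac{522}{8095} = - \frac{34065429}{207984835}$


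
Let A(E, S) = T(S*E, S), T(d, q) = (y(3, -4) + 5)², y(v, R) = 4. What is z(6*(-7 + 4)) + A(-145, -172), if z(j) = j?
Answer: 63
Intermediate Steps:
T(d, q) = 81 (T(d, q) = (4 + 5)² = 9² = 81)
A(E, S) = 81
z(6*(-7 + 4)) + A(-145, -172) = 6*(-7 + 4) + 81 = 6*(-3) + 81 = -18 + 81 = 63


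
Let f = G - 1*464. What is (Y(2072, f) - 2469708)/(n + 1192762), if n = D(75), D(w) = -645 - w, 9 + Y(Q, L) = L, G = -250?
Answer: -2470431/1192042 ≈ -2.0724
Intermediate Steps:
f = -714 (f = -250 - 1*464 = -250 - 464 = -714)
Y(Q, L) = -9 + L
n = -720 (n = -645 - 1*75 = -645 - 75 = -720)
(Y(2072, f) - 2469708)/(n + 1192762) = ((-9 - 714) - 2469708)/(-720 + 1192762) = (-723 - 2469708)/1192042 = -2470431*1/1192042 = -2470431/1192042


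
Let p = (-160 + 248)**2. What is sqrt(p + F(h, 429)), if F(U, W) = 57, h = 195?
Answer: sqrt(7801) ≈ 88.323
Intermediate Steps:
p = 7744 (p = 88**2 = 7744)
sqrt(p + F(h, 429)) = sqrt(7744 + 57) = sqrt(7801)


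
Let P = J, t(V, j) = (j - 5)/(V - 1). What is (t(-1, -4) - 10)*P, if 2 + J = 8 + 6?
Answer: -66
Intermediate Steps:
t(V, j) = (-5 + j)/(-1 + V)
J = 12 (J = -2 + (8 + 6) = -2 + 14 = 12)
P = 12
(t(-1, -4) - 10)*P = ((-5 - 4)/(-1 - 1) - 10)*12 = (-9/(-2) - 10)*12 = (-½*(-9) - 10)*12 = (9/2 - 10)*12 = -11/2*12 = -66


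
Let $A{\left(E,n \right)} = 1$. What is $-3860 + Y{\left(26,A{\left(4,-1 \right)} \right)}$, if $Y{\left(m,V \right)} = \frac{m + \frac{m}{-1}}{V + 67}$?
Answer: $-3860$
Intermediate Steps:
$Y{\left(m,V \right)} = 0$ ($Y{\left(m,V \right)} = \frac{m + m \left(-1\right)}{67 + V} = \frac{m - m}{67 + V} = \frac{0}{67 + V} = 0$)
$-3860 + Y{\left(26,A{\left(4,-1 \right)} \right)} = -3860 + 0 = -3860$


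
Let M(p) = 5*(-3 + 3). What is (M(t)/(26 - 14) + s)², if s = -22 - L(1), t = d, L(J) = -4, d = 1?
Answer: 324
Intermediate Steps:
t = 1
M(p) = 0 (M(p) = 5*0 = 0)
s = -18 (s = -22 - 1*(-4) = -22 + 4 = -18)
(M(t)/(26 - 14) + s)² = (0/(26 - 14) - 18)² = (0/12 - 18)² = (0*(1/12) - 18)² = (0 - 18)² = (-18)² = 324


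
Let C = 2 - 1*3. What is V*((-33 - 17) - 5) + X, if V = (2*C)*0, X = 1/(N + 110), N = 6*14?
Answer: 1/194 ≈ 0.0051546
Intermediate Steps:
N = 84
X = 1/194 (X = 1/(84 + 110) = 1/194 ≈ 0.0051546)
C = -1 (C = 2 - 3 = -1)
V = 0 (V = (2*(-1))*0 = -2*0 = 0)
V*((-33 - 17) - 5) + X = 0*((-33 - 17) - 5) + 1/194 = 0*(-50 - 5) + 1/194 = 0*(-55) + 1/194 = 0 + 1/194 = 1/194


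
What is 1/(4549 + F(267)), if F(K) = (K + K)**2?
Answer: 1/289705 ≈ 3.4518e-6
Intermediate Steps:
F(K) = 4*K**2 (F(K) = (2*K)**2 = 4*K**2)
1/(4549 + F(267)) = 1/(4549 + 4*267**2) = 1/(4549 + 4*71289) = 1/(4549 + 285156) = 1/289705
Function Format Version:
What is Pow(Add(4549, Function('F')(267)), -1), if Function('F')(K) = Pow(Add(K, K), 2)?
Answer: Rational(1, 289705) ≈ 3.4518e-6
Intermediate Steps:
Function('F')(K) = Mul(4, Pow(K, 2)) (Function('F')(K) = Pow(Mul(2, K), 2) = Mul(4, Pow(K, 2)))
Pow(Add(4549, Function('F')(267)), -1) = Pow(Add(4549, Mul(4, Pow(267, 2))), -1) = Pow(Add(4549, Mul(4, 71289)), -1) = Pow(Add(4549, 285156), -1) = Pow(289705, -1) = Rational(1, 289705)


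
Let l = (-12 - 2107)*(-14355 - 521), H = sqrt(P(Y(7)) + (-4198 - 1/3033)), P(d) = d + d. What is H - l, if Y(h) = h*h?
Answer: -31522244 + I*sqrt(4190696437)/1011 ≈ -3.1522e+7 + 64.031*I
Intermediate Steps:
Y(h) = h**2
P(d) = 2*d
H = I*sqrt(4190696437)/1011 (H = sqrt(2*7**2 + (-4198 - 1/3033)) = sqrt(2*49 + (-4198 - 1*1/3033)) = sqrt(98 + (-4198 - 1/3033)) = sqrt(98 - 12732535/3033) = sqrt(-12435301/3033) = I*sqrt(4190696437)/1011 ≈ 64.031*I)
l = 31522244 (l = -2119*(-14876) = 31522244)
H - l = I*sqrt(4190696437)/1011 - 1*31522244 = I*sqrt(4190696437)/1011 - 31522244 = -31522244 + I*sqrt(4190696437)/1011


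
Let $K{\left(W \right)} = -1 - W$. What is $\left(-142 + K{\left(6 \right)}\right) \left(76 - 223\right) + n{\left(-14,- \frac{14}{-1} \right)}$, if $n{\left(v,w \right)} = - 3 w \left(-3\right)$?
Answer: $22029$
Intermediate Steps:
$n{\left(v,w \right)} = 9 w$
$\left(-142 + K{\left(6 \right)}\right) \left(76 - 223\right) + n{\left(-14,- \frac{14}{-1} \right)} = \left(-142 - 7\right) \left(76 - 223\right) + 9 \left(- \frac{14}{-1}\right) = \left(-142 - 7\right) \left(-147\right) + 9 \left(\left(-14\right) \left(-1\right)\right) = \left(-142 - 7\right) \left(-147\right) + 9 \cdot 14 = \left(-149\right) \left(-147\right) + 126 = 21903 + 126 = 22029$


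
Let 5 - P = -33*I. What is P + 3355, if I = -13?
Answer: 2931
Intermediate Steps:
P = -424 (P = 5 - (-33)*(-13) = 5 - 1*429 = 5 - 429 = -424)
P + 3355 = -424 + 3355 = 2931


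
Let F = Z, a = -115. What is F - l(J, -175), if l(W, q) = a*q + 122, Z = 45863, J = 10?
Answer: 25616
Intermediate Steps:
l(W, q) = 122 - 115*q (l(W, q) = -115*q + 122 = 122 - 115*q)
F = 45863
F - l(J, -175) = 45863 - (122 - 115*(-175)) = 45863 - (122 + 20125) = 45863 - 1*20247 = 45863 - 20247 = 25616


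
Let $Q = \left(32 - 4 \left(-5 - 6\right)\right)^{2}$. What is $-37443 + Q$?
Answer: $-31667$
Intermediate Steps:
$Q = 5776$ ($Q = \left(32 - 4 \left(-5 - 6\right)\right)^{2} = \left(32 - -44\right)^{2} = \left(32 + 44\right)^{2} = 76^{2} = 5776$)
$-37443 + Q = -37443 + 5776 = -31667$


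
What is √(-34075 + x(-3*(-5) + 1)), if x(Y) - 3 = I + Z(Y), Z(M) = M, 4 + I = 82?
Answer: I*√33978 ≈ 184.33*I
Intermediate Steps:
I = 78 (I = -4 + 82 = 78)
x(Y) = 81 + Y (x(Y) = 3 + (78 + Y) = 81 + Y)
√(-34075 + x(-3*(-5) + 1)) = √(-34075 + (81 + (-3*(-5) + 1))) = √(-34075 + (81 + (15 + 1))) = √(-34075 + (81 + 16)) = √(-34075 + 97) = √(-33978) = I*√33978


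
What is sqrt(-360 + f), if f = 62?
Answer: I*sqrt(298) ≈ 17.263*I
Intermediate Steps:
sqrt(-360 + f) = sqrt(-360 + 62) = sqrt(-298) = I*sqrt(298)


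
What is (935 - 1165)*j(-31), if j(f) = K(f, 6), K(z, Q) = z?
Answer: 7130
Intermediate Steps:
j(f) = f
(935 - 1165)*j(-31) = (935 - 1165)*(-31) = -230*(-31) = 7130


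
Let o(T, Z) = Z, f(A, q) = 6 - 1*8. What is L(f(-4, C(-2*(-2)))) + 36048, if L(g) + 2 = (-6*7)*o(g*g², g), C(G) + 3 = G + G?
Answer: 36130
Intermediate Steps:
C(G) = -3 + 2*G (C(G) = -3 + (G + G) = -3 + 2*G)
f(A, q) = -2 (f(A, q) = 6 - 8 = -2)
L(g) = -2 - 42*g (L(g) = -2 + (-6*7)*g = -2 - 42*g)
L(f(-4, C(-2*(-2)))) + 36048 = (-2 - 42*(-2)) + 36048 = (-2 + 84) + 36048 = 82 + 36048 = 36130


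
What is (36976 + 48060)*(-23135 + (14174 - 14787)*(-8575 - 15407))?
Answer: 1248144036916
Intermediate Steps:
(36976 + 48060)*(-23135 + (14174 - 14787)*(-8575 - 15407)) = 85036*(-23135 - 613*(-23982)) = 85036*(-23135 + 14700966) = 85036*14677831 = 1248144036916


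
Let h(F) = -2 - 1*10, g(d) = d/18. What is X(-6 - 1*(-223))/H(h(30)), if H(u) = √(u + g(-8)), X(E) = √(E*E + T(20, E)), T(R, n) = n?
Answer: -3*I*√6758/4 ≈ -61.655*I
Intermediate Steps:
g(d) = d/18 (g(d) = d*(1/18) = d/18)
X(E) = √(E + E²) (X(E) = √(E*E + E) = √(E² + E) = √(E + E²))
h(F) = -12 (h(F) = -2 - 10 = -12)
H(u) = √(-4/9 + u) (H(u) = √(u + (1/18)*(-8)) = √(u - 4/9) = √(-4/9 + u))
X(-6 - 1*(-223))/H(h(30)) = √((-6 - 1*(-223))*(1 + (-6 - 1*(-223))))/((√(-4 + 9*(-12))/3)) = √((-6 + 223)*(1 + (-6 + 223)))/((√(-4 - 108)/3)) = √(217*(1 + 217))/((√(-112)/3)) = √(217*218)/(((4*I*√7)/3)) = √47306/((4*I*√7/3)) = √47306*(-3*I*√7/28) = -3*I*√6758/4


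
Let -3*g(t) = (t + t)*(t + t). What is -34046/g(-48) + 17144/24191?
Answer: 438136577/37157376 ≈ 11.791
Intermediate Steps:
g(t) = -4*t²/3 (g(t) = -(t + t)*(t + t)/3 = -2*t*2*t/3 = -4*t²/3)
-34046/g(-48) + 17144/24191 = -34046/((-4/3*(-48)²)) + 17144/24191 = -34046/((-4/3*2304)) + 17144*(1/24191) = -34046/(-3072) + 17144/24191 = -34046*(-1/3072) + 17144/24191 = 17023/1536 + 17144/24191 = 438136577/37157376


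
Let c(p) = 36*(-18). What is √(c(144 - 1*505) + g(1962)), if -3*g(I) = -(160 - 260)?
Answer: 2*I*√1533/3 ≈ 26.102*I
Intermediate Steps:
g(I) = -100/3 (g(I) = -(-1)*(160 - 260)/3 = -(-1)*(-100)/3 = -⅓*100 = -100/3)
c(p) = -648
√(c(144 - 1*505) + g(1962)) = √(-648 - 100/3) = √(-2044/3) = 2*I*√1533/3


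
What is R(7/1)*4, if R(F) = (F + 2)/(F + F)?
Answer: 18/7 ≈ 2.5714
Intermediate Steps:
R(F) = (2 + F)/(2*F) (R(F) = (2 + F)/((2*F)) = (2 + F)*(1/(2*F)) = (2 + F)/(2*F))
R(7/1)*4 = ((2 + 7/1)/(2*((7/1))))*4 = ((2 + 7*1)/(2*((7*1))))*4 = ((½)*(2 + 7)/7)*4 = ((½)*(⅐)*9)*4 = (9/14)*4 = 18/7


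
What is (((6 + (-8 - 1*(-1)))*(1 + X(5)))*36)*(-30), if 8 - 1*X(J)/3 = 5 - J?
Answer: 27000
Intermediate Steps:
X(J) = 9 + 3*J (X(J) = 24 - 3*(5 - J) = 24 + (-15 + 3*J) = 9 + 3*J)
(((6 + (-8 - 1*(-1)))*(1 + X(5)))*36)*(-30) = (((6 + (-8 - 1*(-1)))*(1 + (9 + 3*5)))*36)*(-30) = (((6 + (-8 + 1))*(1 + (9 + 15)))*36)*(-30) = (((6 - 7)*(1 + 24))*36)*(-30) = (-1*25*36)*(-30) = -25*36*(-30) = -900*(-30) = 27000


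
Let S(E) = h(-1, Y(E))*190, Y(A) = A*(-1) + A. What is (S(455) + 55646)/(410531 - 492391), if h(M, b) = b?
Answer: -27823/40930 ≈ -0.67977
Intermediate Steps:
Y(A) = 0 (Y(A) = -A + A = 0)
S(E) = 0 (S(E) = 0*190 = 0)
(S(455) + 55646)/(410531 - 492391) = (0 + 55646)/(410531 - 492391) = 55646/(-81860) = 55646*(-1/81860) = -27823/40930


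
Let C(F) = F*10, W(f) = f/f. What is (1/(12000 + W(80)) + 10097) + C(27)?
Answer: 124414368/12001 ≈ 10367.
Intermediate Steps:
W(f) = 1
C(F) = 10*F
(1/(12000 + W(80)) + 10097) + C(27) = (1/(12000 + 1) + 10097) + 10*27 = (1/12001 + 10097) + 270 = 121174098/12001 + 270 = 124414368/12001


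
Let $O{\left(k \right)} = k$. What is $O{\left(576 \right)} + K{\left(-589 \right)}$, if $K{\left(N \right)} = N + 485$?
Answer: $472$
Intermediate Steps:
$K{\left(N \right)} = 485 + N$
$O{\left(576 \right)} + K{\left(-589 \right)} = 576 + \left(485 - 589\right) = 576 - 104 = 472$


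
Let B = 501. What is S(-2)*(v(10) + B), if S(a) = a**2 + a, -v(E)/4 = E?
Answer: 922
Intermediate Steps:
v(E) = -4*E
S(a) = a + a**2
S(-2)*(v(10) + B) = (-2*(1 - 2))*(-4*10 + 501) = (-2*(-1))*(-40 + 501) = 2*461 = 922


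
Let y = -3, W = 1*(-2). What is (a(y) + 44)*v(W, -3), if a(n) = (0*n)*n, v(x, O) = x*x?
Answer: 176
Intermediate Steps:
W = -2
v(x, O) = x²
a(n) = 0 (a(n) = 0*n = 0)
(a(y) + 44)*v(W, -3) = (0 + 44)*(-2)² = 44*4 = 176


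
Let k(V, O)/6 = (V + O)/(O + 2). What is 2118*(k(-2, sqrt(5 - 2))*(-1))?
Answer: 88956 - 50832*sqrt(3) ≈ 912.39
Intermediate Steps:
k(V, O) = 6*(O + V)/(2 + O) (k(V, O) = 6*((V + O)/(O + 2)) = 6*((O + V)/(2 + O)) = 6*(O + V)/(2 + O))
2118*(k(-2, sqrt(5 - 2))*(-1)) = 2118*((6*(sqrt(5 - 2) - 2)/(2 + sqrt(5 - 2)))*(-1)) = 2118*((6*(sqrt(3) - 2)/(2 + sqrt(3)))*(-1)) = 2118*((6*(-2 + sqrt(3))/(2 + sqrt(3)))*(-1)) = 2118*(-6*(-2 + sqrt(3))/(2 + sqrt(3))) = -12708*(-2 + sqrt(3))/(2 + sqrt(3))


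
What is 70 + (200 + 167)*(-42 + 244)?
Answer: 74204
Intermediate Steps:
70 + (200 + 167)*(-42 + 244) = 70 + 367*202 = 70 + 74134 = 74204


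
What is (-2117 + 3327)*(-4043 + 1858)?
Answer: -2643850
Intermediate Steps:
(-2117 + 3327)*(-4043 + 1858) = 1210*(-2185) = -2643850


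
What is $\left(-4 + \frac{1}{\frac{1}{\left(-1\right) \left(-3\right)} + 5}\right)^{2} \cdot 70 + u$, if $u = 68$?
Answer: $\frac{138939}{128} \approx 1085.5$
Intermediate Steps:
$\left(-4 + \frac{1}{\frac{1}{\left(-1\right) \left(-3\right)} + 5}\right)^{2} \cdot 70 + u = \left(-4 + \frac{1}{\frac{1}{\left(-1\right) \left(-3\right)} + 5}\right)^{2} \cdot 70 + 68 = \left(-4 + \frac{1}{\frac{1}{3} + 5}\right)^{2} \cdot 70 + 68 = \left(-4 + \frac{1}{\frac{16}{3}}\right)^{2} \cdot 70 + 68 = \left(-4 + \frac{3}{16}\right)^{2} \cdot 70 + 68 = \left(- \frac{61}{16}\right)^{2} \cdot 70 + 68 = \frac{3721}{256} \cdot 70 + 68 = \frac{130235}{128} + 68 = \frac{138939}{128}$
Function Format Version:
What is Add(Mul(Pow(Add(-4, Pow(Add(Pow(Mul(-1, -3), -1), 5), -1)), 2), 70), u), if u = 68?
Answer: Rational(138939, 128) ≈ 1085.5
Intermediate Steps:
Add(Mul(Pow(Add(-4, Pow(Add(Pow(Mul(-1, -3), -1), 5), -1)), 2), 70), u) = Add(Mul(Pow(Add(-4, Pow(Add(Pow(Mul(-1, -3), -1), 5), -1)), 2), 70), 68) = Add(Mul(Pow(Add(-4, Pow(Add(Pow(3, -1), 5), -1)), 2), 70), 68) = Add(Mul(Pow(Add(-4, Pow(Add(Rational(1, 3), 5), -1)), 2), 70), 68) = Add(Mul(Pow(Add(-4, Pow(Rational(16, 3), -1)), 2), 70), 68) = Add(Mul(Pow(Add(-4, Rational(3, 16)), 2), 70), 68) = Add(Mul(Pow(Rational(-61, 16), 2), 70), 68) = Add(Mul(Rational(3721, 256), 70), 68) = Add(Rational(130235, 128), 68) = Rational(138939, 128)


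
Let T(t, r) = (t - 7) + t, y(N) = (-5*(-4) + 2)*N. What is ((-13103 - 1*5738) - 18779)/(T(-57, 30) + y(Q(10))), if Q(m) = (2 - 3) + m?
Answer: -3420/7 ≈ -488.57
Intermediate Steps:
Q(m) = -1 + m
y(N) = 22*N (y(N) = (20 + 2)*N = 22*N)
T(t, r) = -7 + 2*t (T(t, r) = (-7 + t) + t = -7 + 2*t)
((-13103 - 1*5738) - 18779)/(T(-57, 30) + y(Q(10))) = ((-13103 - 1*5738) - 18779)/((-7 + 2*(-57)) + 22*(-1 + 10)) = ((-13103 - 5738) - 18779)/((-7 - 114) + 22*9) = (-18841 - 18779)/(-121 + 198) = -37620/77 = -37620*1/77 = -3420/7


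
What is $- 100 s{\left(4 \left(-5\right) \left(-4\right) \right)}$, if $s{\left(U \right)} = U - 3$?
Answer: $-7700$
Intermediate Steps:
$s{\left(U \right)} = -3 + U$
$- 100 s{\left(4 \left(-5\right) \left(-4\right) \right)} = - 100 \left(-3 + 4 \left(-5\right) \left(-4\right)\right) = - 100 \left(-3 - -80\right) = - 100 \left(-3 + 80\right) = \left(-100\right) 77 = -7700$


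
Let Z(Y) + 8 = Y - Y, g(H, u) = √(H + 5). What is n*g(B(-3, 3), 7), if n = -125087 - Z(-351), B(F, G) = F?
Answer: -125079*√2 ≈ -1.7689e+5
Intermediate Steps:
g(H, u) = √(5 + H)
Z(Y) = -8 (Z(Y) = -8 + (Y - Y) = -8 + 0 = -8)
n = -125079 (n = -125087 - 1*(-8) = -125087 + 8 = -125079)
n*g(B(-3, 3), 7) = -125079*√(5 - 3) = -125079*√2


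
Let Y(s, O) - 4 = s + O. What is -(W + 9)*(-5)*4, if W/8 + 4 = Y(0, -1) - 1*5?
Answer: -780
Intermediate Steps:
Y(s, O) = 4 + O + s (Y(s, O) = 4 + (s + O) = 4 + (O + s) = 4 + O + s)
W = -48 (W = -32 + 8*((4 - 1 + 0) - 1*5) = -32 + 8*(3 - 5) = -32 + 8*(-2) = -32 - 16 = -48)
-(W + 9)*(-5)*4 = -(-48 + 9)*(-5)*4 = -(-39*(-5))*4 = -195*4 = -1*780 = -780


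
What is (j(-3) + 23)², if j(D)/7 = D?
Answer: 4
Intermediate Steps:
j(D) = 7*D
(j(-3) + 23)² = (7*(-3) + 23)² = (-21 + 23)² = 2² = 4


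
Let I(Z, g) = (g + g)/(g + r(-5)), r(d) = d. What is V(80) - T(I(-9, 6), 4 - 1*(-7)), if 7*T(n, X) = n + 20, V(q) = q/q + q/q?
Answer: -18/7 ≈ -2.5714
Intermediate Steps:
V(q) = 2 (V(q) = 1 + 1 = 2)
I(Z, g) = 2*g/(-5 + g) (I(Z, g) = (g + g)/(g - 5) = (2*g)/(-5 + g) = 2*g/(-5 + g))
T(n, X) = 20/7 + n/7 (T(n, X) = (n + 20)/7 = (20 + n)/7 = 20/7 + n/7)
V(80) - T(I(-9, 6), 4 - 1*(-7)) = 2 - (20/7 + (2*6/(-5 + 6))/7) = 2 - (20/7 + (2*6/1)/7) = 2 - (20/7 + (2*6*1)/7) = 2 - (20/7 + (⅐)*12) = 2 - (20/7 + 12/7) = 2 - 1*32/7 = 2 - 32/7 = -18/7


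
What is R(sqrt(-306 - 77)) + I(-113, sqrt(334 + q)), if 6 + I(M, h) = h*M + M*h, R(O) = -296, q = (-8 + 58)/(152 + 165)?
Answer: -302 - 452*sqrt(8394794)/317 ≈ -4433.3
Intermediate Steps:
q = 50/317 ≈ 0.15773
I(M, h) = -6 + 2*M*h (I(M, h) = -6 + (h*M + M*h) = -6 + (M*h + M*h) = -6 + 2*M*h)
R(sqrt(-306 - 77)) + I(-113, sqrt(334 + q)) = -296 + (-6 + 2*(-113)*sqrt(334 + 50/317)) = -296 + (-6 + 2*(-113)*sqrt(105928/317)) = -296 + (-6 + 2*(-113)*(2*sqrt(8394794)/317)) = -296 + (-6 - 452*sqrt(8394794)/317) = -302 - 452*sqrt(8394794)/317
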